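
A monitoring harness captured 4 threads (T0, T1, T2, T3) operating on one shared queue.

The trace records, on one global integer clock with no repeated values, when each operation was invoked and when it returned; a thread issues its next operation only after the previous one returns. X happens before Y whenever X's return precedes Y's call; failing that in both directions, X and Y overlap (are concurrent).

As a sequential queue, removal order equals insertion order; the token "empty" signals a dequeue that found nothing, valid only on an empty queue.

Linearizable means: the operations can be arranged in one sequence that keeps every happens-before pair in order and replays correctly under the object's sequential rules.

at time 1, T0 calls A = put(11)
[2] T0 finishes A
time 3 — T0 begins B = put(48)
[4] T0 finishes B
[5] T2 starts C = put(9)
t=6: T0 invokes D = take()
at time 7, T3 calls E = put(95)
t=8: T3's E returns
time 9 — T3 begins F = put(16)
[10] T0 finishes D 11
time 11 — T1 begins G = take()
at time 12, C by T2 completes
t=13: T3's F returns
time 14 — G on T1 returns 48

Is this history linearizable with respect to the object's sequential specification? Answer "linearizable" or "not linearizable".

linearizable

one valid linearization: A, B, C, D, E, F, G
1. A put(11), leaving queue <11>
2. B put(48), leaving queue <11,48>
3. C put(9), leaving queue <11,48,9>
4. D take() → 11, leaving queue <48,9>
5. E put(95), leaving queue <48,9,95>
6. F put(16), leaving queue <48,9,95,16>
7. G take() → 48, leaving queue <9,95,16>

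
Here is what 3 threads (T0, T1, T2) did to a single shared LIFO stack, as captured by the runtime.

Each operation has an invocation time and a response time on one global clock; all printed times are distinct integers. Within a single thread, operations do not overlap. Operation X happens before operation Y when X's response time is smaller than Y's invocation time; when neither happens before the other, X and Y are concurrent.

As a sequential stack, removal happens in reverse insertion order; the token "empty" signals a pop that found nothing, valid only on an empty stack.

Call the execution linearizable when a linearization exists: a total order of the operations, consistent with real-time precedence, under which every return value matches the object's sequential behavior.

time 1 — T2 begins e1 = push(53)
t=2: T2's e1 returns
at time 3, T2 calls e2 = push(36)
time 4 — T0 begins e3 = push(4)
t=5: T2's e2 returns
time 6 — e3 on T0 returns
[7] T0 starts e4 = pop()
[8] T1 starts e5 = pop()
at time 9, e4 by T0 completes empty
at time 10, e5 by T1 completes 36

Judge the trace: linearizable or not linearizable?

cut after 8 events: linearizable; cut after 9 events (e4 responds, time 9): not linearizable
the 4 completed operations admit 2 real-time orders; each fails the LIFO stack replay
include/drop combinations of the 1 pending operation (e5) were all tried; none helps
one such order, e1, e2, e3, e4 (pending dropped), breaks at step 4 where e4 pop() → empty is illegal
one such order, e1, e3, e2, e4 (pending dropped), breaks at step 4 where e4 pop() → empty is illegal

not linearizable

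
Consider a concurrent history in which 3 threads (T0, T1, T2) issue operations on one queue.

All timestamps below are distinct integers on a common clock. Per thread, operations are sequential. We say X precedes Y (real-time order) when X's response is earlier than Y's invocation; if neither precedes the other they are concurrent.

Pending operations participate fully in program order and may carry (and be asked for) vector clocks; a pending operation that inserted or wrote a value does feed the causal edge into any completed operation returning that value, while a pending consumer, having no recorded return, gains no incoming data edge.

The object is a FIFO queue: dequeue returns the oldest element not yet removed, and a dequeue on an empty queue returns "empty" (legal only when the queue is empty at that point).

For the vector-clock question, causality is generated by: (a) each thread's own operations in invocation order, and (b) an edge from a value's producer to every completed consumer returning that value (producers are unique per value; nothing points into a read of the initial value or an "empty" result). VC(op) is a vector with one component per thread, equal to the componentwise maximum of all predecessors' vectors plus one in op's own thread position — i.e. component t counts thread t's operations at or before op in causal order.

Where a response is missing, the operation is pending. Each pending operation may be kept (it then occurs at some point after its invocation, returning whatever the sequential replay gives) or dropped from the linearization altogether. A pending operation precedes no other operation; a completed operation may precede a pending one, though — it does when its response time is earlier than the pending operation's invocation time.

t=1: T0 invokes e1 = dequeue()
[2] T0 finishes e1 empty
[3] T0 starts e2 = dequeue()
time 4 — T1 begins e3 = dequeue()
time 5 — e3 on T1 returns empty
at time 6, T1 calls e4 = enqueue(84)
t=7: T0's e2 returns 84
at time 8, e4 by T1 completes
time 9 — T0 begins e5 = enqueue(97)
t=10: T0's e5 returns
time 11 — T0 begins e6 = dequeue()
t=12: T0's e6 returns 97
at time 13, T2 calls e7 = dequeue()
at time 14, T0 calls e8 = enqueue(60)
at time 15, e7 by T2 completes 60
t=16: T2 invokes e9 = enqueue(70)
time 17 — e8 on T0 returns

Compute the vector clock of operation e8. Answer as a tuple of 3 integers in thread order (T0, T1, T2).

e3 (invocation 4): nothing precedes it; T1's component alone gives (0, 1, 0)
e1 (invocation 1): nothing precedes it; T0's component alone gives (1, 0, 0)
merge at e4 (invoked 6): VC(e3)=(0, 1, 0), own-thread bump on T1 → (0, 2, 0)
merge at e2 (invoked 3): VC(e1)=(1, 0, 0), VC(e4)=(0, 2, 0), own-thread bump on T0 → (2, 2, 0)
merge at e5 (invoked 9): VC(e2)=(2, 2, 0), own-thread bump on T0 → (3, 2, 0)
merge at e6 (invoked 11): VC(e5)=(3, 2, 0), own-thread bump on T0 → (4, 2, 0)
merge at e8 (invoked 14): VC(e6)=(4, 2, 0), own-thread bump on T0 → (5, 2, 0)
merge at e7 (invoked 13): VC(e8)=(5, 2, 0), own-thread bump on T2 → (5, 2, 1)
merge at e9 (invoked 16): VC(e7)=(5, 2, 1), own-thread bump on T2 → (5, 2, 2)
target: VC(e8) = (5, 2, 0)

(5, 2, 0)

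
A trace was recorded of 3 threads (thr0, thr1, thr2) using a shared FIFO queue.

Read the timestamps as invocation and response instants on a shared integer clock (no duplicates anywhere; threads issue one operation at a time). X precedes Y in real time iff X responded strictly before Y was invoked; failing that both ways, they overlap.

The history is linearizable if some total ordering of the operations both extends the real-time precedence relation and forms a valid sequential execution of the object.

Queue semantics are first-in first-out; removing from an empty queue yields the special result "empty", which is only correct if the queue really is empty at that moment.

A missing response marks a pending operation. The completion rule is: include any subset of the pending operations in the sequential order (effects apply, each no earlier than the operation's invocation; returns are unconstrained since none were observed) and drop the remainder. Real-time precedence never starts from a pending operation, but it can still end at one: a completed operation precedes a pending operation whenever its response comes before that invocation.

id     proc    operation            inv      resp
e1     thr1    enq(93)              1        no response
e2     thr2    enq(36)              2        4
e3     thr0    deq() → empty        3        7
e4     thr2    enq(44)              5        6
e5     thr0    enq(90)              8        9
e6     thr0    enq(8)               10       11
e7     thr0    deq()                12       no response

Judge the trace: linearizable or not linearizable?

a witness: e3, e1, e2, e4, e5, e6
after step 1 (e3 deq() → empty): queue <>
after step 2 (e1 enq(93) (pending, included)): queue <93>
after step 3 (e2 enq(36)): queue <93,36>
after step 4 (e4 enq(44)): queue <93,36,44>
after step 5 (e5 enq(90)): queue <93,36,44,90>
after step 6 (e6 enq(8)): queue <93,36,44,90,8>

linearizable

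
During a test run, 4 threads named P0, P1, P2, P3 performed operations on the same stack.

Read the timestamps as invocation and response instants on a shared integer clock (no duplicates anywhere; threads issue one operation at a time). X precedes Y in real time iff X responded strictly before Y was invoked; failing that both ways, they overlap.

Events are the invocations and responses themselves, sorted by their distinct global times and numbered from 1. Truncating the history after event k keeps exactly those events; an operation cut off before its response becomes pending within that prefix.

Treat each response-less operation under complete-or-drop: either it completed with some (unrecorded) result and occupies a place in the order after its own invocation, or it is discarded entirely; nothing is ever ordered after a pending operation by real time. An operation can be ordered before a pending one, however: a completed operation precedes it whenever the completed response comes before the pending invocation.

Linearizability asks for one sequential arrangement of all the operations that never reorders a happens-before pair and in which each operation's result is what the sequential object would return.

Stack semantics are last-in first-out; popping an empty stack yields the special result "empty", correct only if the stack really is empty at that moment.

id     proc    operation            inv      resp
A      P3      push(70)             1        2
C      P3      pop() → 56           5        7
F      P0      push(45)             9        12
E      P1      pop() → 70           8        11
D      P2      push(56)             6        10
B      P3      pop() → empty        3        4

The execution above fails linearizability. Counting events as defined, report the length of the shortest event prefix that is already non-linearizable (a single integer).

a valid linearization of events 1..3 exists, for instance A:
step 1: A push(70) — stack <70>
adding event 4 (B responds at 4) leaves no legal real-time order
e.g. A, B: illegal at step 2, since B pop() → empty cannot apply there

4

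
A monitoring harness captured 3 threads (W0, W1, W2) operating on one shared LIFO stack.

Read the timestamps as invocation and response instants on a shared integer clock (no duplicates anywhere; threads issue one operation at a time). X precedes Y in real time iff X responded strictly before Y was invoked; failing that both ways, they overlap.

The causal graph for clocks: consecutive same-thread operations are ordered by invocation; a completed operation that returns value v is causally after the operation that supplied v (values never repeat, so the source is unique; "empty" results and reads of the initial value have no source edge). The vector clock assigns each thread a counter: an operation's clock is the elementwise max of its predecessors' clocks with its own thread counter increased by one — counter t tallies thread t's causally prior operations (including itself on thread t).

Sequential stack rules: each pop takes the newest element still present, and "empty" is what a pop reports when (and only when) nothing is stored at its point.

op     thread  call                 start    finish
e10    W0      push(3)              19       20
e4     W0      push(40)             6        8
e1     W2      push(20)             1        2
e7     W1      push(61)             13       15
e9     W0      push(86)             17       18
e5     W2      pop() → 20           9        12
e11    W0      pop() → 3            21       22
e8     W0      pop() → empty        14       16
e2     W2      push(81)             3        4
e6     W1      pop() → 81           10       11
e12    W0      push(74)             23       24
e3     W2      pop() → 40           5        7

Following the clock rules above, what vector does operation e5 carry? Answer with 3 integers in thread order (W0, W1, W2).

e1, invoked 1, has no incoming edges; only W2's bump applies → (0, 0, 1)
e4, invoked 6, has no incoming edges; only W0's bump applies → (1, 0, 0)
merge at e2 (invoked 3): VC(e1)=(0, 0, 1), own-thread bump on W2 → (0, 0, 2)
merge at e8 (invoked 14): VC(e4)=(1, 0, 0), own-thread bump on W0 → (2, 0, 0)
merge at e6 (invoked 10): VC(e2)=(0, 0, 2), own-thread bump on W1 → (0, 1, 2)
merge at e9 (invoked 17): VC(e8)=(2, 0, 0), own-thread bump on W0 → (3, 0, 0)
merge at e7 (invoked 13): VC(e6)=(0, 1, 2), own-thread bump on W1 → (0, 2, 2)
merge at e3 (invoked 5): VC(e2)=(0, 0, 2), VC(e4)=(1, 0, 0), own-thread bump on W2 → (1, 0, 3)
merge at e10 (invoked 19): VC(e9)=(3, 0, 0), own-thread bump on W0 → (4, 0, 0)
merge at e5 (invoked 9): VC(e1)=(0, 0, 1), VC(e3)=(1, 0, 3), own-thread bump on W2 → (1, 0, 4)
merge at e11 (invoked 21): VC(e10)=(4, 0, 0), own-thread bump on W0 → (5, 0, 0)
merge at e12 (invoked 23): VC(e11)=(5, 0, 0), own-thread bump on W0 → (6, 0, 0)
target: VC(e5) = (1, 0, 4)

(1, 0, 4)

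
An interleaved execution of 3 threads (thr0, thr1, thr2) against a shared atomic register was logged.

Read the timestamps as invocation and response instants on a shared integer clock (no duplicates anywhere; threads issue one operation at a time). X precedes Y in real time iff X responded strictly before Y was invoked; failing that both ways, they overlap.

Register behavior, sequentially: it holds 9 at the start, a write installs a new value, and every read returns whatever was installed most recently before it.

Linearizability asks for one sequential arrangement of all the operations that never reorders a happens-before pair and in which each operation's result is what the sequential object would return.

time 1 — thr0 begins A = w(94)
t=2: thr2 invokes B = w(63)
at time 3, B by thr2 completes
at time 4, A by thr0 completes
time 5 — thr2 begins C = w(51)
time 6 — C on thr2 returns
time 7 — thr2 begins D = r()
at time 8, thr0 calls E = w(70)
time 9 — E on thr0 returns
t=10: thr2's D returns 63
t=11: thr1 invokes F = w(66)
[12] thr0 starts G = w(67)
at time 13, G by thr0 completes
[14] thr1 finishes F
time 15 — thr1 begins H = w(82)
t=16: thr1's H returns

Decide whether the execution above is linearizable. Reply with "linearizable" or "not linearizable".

not linearizable

events 1..9 are fine; event 10 — the response of D at time 10 — makes the prefix non-linearizable
real-time-consistent orders of the 5 completed operations: 4 — all fail the atomic register replay
e.g. A, B, C, D, E: illegal at step 4, since D r() → 63 cannot apply there
e.g. A, B, C, E, D: illegal at step 5, since D r() → 63 cannot apply there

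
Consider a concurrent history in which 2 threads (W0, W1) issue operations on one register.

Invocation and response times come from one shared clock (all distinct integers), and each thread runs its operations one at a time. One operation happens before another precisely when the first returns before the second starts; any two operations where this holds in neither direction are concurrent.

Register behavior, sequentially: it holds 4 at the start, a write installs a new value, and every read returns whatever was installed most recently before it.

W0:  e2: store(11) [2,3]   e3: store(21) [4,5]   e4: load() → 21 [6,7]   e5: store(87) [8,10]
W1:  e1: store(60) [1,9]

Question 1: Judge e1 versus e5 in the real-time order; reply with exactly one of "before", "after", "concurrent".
Answer: concurrent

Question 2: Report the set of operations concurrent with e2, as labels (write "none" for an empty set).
Answer: e1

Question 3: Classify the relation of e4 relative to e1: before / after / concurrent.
Answer: concurrent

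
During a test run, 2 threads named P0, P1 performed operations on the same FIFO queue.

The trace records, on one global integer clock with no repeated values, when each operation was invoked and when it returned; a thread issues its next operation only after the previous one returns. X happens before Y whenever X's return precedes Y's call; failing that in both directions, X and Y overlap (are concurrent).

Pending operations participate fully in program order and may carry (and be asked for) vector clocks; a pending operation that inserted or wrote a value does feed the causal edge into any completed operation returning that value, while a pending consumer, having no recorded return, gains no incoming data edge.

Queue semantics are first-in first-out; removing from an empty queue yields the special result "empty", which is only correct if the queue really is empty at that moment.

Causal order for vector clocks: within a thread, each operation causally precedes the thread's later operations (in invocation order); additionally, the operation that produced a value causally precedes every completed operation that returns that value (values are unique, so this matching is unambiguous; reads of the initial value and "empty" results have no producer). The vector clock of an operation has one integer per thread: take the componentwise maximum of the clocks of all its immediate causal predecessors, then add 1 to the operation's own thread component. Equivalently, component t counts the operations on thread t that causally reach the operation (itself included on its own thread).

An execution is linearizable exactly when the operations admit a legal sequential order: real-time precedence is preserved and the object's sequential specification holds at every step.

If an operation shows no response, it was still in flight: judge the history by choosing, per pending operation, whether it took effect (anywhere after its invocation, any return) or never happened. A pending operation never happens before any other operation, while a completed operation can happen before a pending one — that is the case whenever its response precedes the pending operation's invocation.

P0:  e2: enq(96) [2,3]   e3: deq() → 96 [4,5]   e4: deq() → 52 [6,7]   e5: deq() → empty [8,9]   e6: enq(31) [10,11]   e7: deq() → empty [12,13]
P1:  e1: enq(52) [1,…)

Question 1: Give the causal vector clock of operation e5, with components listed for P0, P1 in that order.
Answer: (4, 1)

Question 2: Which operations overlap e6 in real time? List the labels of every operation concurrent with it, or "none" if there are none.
Answer: e1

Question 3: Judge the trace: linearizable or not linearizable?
not linearizable

prefix check: 1..12 passes, 1..13 fails once e7's time-13 response joins
the sole real-time-consistent order of 6 completed operations fails the FIFO queue replay
every completion of the 1 pending operation (e1) was checked; none linearizes
one such order, e2, e3, e4, e5, e6, e7 (pending dropped), breaks at step 3 where e4 deq() → 52 is illegal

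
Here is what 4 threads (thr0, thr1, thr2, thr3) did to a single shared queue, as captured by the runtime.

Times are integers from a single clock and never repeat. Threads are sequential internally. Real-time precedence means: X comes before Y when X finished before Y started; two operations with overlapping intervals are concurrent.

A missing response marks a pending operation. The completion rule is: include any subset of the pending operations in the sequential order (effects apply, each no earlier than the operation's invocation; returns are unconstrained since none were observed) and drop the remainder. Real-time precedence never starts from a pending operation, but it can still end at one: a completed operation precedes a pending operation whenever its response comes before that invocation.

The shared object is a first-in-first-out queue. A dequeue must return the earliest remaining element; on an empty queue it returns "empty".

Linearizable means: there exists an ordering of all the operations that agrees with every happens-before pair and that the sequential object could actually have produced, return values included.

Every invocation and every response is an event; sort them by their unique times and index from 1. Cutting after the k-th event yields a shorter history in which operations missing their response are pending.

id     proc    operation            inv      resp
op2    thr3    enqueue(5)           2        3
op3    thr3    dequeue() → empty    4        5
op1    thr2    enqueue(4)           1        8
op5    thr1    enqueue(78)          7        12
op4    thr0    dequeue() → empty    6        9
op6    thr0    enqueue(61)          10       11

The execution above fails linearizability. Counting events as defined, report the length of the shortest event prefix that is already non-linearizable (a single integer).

events 1..4 are linearizable, e.g. via op1, op2:
step 1: op1 enqueue(4) (pending, included) — queue <4>
step 2: op2 enqueue(5) — queue <4,5>
at event 5 (op3's time-5 response) nothing linearizes any more
no completion choice of the 1 pending operation (op1) rescues it — every subset was tried
for example op2, op3 (pending dropped) fails at step 2: op3 dequeue() → empty is not legal there

5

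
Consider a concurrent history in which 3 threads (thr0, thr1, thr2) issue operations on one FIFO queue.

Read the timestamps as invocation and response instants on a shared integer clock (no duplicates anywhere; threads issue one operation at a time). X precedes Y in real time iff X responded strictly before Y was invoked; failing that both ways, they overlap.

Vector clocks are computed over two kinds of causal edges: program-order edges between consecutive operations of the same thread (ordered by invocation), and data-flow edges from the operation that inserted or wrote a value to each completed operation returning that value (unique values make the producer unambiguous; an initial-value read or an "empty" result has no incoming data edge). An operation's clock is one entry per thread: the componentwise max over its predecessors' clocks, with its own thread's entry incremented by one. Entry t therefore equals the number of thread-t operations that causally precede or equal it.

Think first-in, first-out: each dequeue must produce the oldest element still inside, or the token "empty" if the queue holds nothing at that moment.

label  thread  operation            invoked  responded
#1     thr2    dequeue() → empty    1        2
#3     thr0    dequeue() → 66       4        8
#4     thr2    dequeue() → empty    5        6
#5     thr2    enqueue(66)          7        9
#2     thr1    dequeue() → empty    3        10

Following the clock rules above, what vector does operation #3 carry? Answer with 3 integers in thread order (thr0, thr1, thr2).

(1, 0, 3)

VC(#1, invoked at 1): no causal predecessors; +1 on thr2 → (0, 0, 1)
VC(#2, invoked at 3): no causal predecessors; +1 on thr1 → (0, 1, 0)
VC(#4, invoked at 5): max of VC(#1)=(0, 0, 1), then +1 on thread thr2 → (0, 0, 2)
VC(#5, invoked at 7): max of VC(#4)=(0, 0, 2), then +1 on thread thr2 → (0, 0, 3)
VC(#3, invoked at 4): max of VC(#5)=(0, 0, 3), then +1 on thread thr0 → (1, 0, 3)
target: VC(#3) = (1, 0, 3)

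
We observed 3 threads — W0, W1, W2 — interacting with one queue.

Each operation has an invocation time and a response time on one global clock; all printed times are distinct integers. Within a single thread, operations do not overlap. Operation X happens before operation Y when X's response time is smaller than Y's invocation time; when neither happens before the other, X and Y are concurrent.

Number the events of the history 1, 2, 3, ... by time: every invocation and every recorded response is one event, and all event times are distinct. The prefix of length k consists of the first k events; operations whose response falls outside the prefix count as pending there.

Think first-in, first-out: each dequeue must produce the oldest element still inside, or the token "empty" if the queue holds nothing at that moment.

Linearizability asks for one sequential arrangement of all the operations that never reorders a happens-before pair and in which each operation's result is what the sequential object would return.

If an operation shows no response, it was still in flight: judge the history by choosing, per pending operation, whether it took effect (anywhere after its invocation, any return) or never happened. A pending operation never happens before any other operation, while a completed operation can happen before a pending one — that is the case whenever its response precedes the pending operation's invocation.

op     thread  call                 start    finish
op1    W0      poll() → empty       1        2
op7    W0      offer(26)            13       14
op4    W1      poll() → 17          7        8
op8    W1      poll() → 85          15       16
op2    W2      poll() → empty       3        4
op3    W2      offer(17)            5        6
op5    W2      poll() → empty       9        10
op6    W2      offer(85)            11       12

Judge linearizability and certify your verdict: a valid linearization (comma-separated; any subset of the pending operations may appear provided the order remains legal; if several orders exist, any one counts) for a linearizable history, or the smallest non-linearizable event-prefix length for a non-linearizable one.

after step 1 (op1 poll() → empty): queue <>
after step 2 (op2 poll() → empty): queue <>
after step 3 (op3 offer(17)): queue <17>
after step 4 (op4 poll() → 17): queue <>
after step 5 (op5 poll() → empty): queue <>
after step 6 (op6 offer(85)): queue <85>
after step 7 (op7 offer(26)): queue <85,26>
after step 8 (op8 poll() → 85): queue <26>

linearizable — witness: op1, op2, op3, op4, op5, op6, op7, op8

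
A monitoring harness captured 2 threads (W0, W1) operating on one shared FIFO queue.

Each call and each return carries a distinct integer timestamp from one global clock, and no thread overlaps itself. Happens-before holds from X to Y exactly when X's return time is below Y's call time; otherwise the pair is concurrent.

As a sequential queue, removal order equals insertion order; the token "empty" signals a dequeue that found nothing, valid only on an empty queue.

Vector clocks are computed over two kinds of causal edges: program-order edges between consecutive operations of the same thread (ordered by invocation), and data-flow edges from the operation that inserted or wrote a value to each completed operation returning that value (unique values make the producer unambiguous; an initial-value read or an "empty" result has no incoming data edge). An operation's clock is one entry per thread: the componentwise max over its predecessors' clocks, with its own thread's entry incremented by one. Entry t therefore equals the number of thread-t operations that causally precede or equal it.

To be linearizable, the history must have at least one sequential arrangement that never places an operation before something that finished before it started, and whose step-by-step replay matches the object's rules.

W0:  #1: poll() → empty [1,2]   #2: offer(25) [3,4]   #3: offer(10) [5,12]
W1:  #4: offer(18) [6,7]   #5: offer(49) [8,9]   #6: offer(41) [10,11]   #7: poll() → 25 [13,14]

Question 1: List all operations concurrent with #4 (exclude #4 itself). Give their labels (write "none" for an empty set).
#3

#4 runs from 6 to 7; window-overlapping ops are concurrent
#1 [1,2]: before
#2 [3,4]: before
#3 [5,12]: concurrent
#5 [8,9]: after
#6 [10,11]: after
#7 [13,14]: after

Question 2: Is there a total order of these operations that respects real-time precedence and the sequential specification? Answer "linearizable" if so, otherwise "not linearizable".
linearizable

witness order: #1, #2, #3, #4, #5, #6, #7
1. #1 poll() → empty, leaving queue <>
2. #2 offer(25), leaving queue <25>
3. #3 offer(10), leaving queue <25,10>
4. #4 offer(18), leaving queue <25,10,18>
5. #5 offer(49), leaving queue <25,10,18,49>
6. #6 offer(41), leaving queue <25,10,18,49,41>
7. #7 poll() → 25, leaving queue <10,18,49,41>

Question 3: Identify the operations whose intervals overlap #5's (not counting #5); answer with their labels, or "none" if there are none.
#3

concurrent with #5 ([8,9]): every op whose interval crosses 8..9
#1 [1,2]: before
#2 [3,4]: before
#3 [5,12]: concurrent
#4 [6,7]: before
#6 [10,11]: after
#7 [13,14]: after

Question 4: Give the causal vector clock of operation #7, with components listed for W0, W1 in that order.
(2, 4)

VC(#4, invoked at 6): no causal predecessors; +1 on W1 → (0, 1)
VC(#1, invoked at 1): no causal predecessors; +1 on W0 → (1, 0)
VC(#5, invoked at 8): max of VC(#4)=(0, 1), then +1 on thread W1 → (0, 2)
VC(#2, invoked at 3): max of VC(#1)=(1, 0), then +1 on thread W0 → (2, 0)
VC(#6, invoked at 10): max of VC(#5)=(0, 2), then +1 on thread W1 → (0, 3)
VC(#3, invoked at 5): max of VC(#2)=(2, 0), then +1 on thread W0 → (3, 0)
VC(#7, invoked at 13): max of VC(#2)=(2, 0), VC(#6)=(0, 3), then +1 on thread W1 → (2, 4)
target: VC(#7) = (2, 4)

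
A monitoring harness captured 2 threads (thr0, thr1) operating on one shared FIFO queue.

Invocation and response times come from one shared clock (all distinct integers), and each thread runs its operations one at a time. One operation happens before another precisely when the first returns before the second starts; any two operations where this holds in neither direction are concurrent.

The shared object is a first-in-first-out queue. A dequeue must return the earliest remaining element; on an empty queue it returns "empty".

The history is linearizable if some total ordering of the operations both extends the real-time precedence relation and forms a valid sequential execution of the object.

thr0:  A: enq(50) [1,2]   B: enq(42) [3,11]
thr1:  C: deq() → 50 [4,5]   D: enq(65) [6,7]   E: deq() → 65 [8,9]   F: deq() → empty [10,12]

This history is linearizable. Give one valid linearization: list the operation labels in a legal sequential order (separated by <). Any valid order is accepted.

A < C < D < E < F < B

1. A enq(50), leaving queue <50>
2. C deq() → 50, leaving queue <>
3. D enq(65), leaving queue <65>
4. E deq() → 65, leaving queue <>
5. F deq() → empty, leaving queue <>
6. B enq(42), leaving queue <42>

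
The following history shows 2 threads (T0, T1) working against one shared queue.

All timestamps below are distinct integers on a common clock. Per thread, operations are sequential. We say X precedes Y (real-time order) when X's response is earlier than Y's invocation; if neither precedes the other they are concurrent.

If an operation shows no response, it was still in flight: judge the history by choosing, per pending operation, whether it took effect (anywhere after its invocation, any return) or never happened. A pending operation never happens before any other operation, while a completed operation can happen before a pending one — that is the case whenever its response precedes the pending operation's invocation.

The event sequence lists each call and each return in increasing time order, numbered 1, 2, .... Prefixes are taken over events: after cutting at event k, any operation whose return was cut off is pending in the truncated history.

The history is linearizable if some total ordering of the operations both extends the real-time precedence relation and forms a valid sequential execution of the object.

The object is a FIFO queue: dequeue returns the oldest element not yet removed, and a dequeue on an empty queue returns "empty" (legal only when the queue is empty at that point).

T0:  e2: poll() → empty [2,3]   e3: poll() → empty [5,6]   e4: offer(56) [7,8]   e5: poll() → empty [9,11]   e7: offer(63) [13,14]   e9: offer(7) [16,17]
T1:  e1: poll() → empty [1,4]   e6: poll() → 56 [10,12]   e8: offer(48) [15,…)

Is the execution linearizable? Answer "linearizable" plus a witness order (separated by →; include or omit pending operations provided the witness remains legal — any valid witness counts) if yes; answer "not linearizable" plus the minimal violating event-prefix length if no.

linearizable — witness: e1 → e2 → e3 → e4 → e6 → e5 → e7 → e8 → e9

1. e1 poll() → empty, leaving queue <>
2. e2 poll() → empty, leaving queue <>
3. e3 poll() → empty, leaving queue <>
4. e4 offer(56), leaving queue <56>
5. e6 poll() → 56, leaving queue <>
6. e5 poll() → empty, leaving queue <>
7. e7 offer(63), leaving queue <63>
8. e8 offer(48) (pending, included), leaving queue <63,48>
9. e9 offer(7), leaving queue <63,48,7>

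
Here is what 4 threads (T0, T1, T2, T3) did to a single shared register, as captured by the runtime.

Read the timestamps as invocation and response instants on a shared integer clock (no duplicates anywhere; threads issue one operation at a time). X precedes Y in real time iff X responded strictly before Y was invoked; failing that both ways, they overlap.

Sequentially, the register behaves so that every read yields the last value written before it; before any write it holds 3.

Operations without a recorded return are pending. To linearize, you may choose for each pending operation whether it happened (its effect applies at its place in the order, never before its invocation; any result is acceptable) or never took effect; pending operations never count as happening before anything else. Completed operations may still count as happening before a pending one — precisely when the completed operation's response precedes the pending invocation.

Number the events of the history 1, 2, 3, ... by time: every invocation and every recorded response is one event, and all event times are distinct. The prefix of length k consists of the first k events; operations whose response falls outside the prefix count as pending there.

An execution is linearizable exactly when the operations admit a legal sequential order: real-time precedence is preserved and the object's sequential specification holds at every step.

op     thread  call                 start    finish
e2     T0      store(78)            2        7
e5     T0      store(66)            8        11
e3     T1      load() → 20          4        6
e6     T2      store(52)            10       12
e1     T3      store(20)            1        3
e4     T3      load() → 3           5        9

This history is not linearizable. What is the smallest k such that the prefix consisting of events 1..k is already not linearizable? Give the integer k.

events 1..8 are linearizable, e.g. via e1, e3, e2:
step 1: e1 store(20) — value 20
step 2: e3 load() → 20 — value 20
step 3: e2 store(78) — value 78
with event 9 included (e4 responding at time 9), all real-time-consistent orders fail
completion choices over the 1 pending operation (e5) were checked; none helps
one such order, e1, e2, e3, e4 (pending dropped), breaks at step 3 where e3 load() → 20 is illegal
one such order, e1, e2, e4, e3 (pending dropped), breaks at step 3 where e4 load() → 3 is illegal

9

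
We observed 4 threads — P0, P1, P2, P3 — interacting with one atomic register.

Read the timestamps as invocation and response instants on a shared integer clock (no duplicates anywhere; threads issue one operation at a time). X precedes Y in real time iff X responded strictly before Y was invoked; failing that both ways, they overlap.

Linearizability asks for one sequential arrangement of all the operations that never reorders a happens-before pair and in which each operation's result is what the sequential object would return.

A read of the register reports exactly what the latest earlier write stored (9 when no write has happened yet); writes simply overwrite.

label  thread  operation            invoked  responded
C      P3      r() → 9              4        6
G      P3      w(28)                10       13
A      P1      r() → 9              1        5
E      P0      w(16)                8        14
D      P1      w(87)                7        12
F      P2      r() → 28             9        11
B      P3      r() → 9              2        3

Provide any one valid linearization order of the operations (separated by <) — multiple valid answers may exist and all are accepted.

1. A r() → 9, leaving value 9
2. B r() → 9, leaving value 9
3. C r() → 9, leaving value 9
4. D w(87), leaving value 87
5. E w(16), leaving value 16
6. G w(28), leaving value 28
7. F r() → 28, leaving value 28

A < B < C < D < E < G < F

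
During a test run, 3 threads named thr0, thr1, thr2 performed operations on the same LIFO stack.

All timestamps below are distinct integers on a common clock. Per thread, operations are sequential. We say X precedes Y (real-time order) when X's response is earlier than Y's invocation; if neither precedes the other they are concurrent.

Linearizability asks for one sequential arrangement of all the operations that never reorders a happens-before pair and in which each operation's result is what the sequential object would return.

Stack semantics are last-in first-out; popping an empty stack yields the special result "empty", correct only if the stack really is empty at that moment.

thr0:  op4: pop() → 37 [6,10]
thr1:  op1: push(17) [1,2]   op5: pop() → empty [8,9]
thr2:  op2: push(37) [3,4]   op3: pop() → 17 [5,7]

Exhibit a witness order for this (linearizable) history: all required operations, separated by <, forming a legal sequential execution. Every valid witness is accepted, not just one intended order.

op1 < op2 < op4 < op3 < op5

1. op1 push(17), leaving stack <17>
2. op2 push(37), leaving stack <17,37>
3. op4 pop() → 37, leaving stack <17>
4. op3 pop() → 17, leaving stack <>
5. op5 pop() → empty, leaving stack <>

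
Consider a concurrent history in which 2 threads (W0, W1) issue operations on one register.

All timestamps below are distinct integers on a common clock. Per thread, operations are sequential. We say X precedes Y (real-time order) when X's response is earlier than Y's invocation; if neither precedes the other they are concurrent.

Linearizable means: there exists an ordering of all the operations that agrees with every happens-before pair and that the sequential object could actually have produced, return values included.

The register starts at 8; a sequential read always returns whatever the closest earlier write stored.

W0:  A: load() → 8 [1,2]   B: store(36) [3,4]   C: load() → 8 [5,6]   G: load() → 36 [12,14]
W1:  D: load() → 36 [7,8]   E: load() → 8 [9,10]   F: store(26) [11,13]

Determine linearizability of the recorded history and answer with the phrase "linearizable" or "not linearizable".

not linearizable

cut after 5 events: linearizable; cut after 6 events (C responds, time 6): not linearizable
exhaustive check: the 3 completed register ops admit one real-time order; illegal
for example A, B, C fails at step 3: C load() → 8 is not legal there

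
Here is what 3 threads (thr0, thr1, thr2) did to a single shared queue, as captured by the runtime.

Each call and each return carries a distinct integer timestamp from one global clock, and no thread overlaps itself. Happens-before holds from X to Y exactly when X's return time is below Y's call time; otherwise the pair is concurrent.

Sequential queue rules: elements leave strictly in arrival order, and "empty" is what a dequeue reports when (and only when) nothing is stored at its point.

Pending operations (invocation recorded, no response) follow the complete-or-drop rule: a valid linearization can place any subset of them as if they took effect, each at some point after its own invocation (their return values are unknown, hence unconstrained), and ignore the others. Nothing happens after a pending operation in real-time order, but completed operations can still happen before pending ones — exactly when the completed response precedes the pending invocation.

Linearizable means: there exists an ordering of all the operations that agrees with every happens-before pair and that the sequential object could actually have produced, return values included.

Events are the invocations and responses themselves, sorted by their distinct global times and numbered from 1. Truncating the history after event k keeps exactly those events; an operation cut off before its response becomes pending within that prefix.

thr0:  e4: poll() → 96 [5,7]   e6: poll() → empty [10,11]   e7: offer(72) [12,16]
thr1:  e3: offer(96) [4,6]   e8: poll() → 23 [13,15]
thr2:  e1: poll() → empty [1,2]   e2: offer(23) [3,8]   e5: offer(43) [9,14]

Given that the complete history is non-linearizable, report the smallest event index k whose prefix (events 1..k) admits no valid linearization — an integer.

11

one valid order for events 1..10 is e1, e3, e2, e4:
after step 1 (e1 poll() → empty): queue <>
after step 2 (e3 offer(96)): queue <96>
after step 3 (e2 offer(23)): queue <96,23>
after step 4 (e4 poll() → 96): queue <23>
with event 11 included (e6 responding at time 11), all real-time-consistent orders fail
completion choices over the 1 pending operation (e5) were checked; none helps
e.g. e1, e2, e3, e4, e6 (pending dropped): illegal at step 4, since e4 poll() → 96 cannot apply there
e.g. e1, e2, e4, e3, e6 (pending dropped): illegal at step 3, since e4 poll() → 96 cannot apply there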